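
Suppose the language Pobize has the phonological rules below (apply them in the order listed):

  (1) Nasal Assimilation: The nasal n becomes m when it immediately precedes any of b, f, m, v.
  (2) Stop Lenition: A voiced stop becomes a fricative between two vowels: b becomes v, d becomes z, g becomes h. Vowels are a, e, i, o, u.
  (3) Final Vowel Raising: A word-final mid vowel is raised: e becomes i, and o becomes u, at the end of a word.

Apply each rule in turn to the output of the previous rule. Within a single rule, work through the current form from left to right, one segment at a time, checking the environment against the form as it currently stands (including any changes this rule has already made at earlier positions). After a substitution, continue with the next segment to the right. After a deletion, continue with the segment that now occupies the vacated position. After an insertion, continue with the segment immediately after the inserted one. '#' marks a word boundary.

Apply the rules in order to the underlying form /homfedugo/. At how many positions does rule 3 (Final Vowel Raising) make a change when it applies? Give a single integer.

(1) Nasal Assimilation: no change — [homfedugo]
(2) Stop Lenition: [homfedugo] → [homfezuho]
(3) Final Vowel Raising: [homfezuho] → [homfezuhu]
Rule 3 changed 1 position(s).

1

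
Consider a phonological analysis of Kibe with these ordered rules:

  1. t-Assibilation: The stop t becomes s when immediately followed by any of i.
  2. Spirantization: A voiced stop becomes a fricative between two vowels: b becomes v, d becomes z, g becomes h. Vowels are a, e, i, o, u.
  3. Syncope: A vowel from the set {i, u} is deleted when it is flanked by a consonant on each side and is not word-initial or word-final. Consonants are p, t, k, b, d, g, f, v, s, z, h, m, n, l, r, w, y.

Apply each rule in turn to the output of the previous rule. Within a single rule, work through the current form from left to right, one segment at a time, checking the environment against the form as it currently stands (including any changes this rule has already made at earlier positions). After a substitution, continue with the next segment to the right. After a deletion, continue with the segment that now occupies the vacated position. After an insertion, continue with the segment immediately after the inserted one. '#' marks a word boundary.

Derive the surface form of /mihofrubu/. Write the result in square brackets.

1 t-Assibilation: no change — [mihofrubu]
2 Spirantization: [mihofrubu] → [mihofruvu]
3 Syncope: [mihofruvu] → [mhofrvu]

[mhofrvu]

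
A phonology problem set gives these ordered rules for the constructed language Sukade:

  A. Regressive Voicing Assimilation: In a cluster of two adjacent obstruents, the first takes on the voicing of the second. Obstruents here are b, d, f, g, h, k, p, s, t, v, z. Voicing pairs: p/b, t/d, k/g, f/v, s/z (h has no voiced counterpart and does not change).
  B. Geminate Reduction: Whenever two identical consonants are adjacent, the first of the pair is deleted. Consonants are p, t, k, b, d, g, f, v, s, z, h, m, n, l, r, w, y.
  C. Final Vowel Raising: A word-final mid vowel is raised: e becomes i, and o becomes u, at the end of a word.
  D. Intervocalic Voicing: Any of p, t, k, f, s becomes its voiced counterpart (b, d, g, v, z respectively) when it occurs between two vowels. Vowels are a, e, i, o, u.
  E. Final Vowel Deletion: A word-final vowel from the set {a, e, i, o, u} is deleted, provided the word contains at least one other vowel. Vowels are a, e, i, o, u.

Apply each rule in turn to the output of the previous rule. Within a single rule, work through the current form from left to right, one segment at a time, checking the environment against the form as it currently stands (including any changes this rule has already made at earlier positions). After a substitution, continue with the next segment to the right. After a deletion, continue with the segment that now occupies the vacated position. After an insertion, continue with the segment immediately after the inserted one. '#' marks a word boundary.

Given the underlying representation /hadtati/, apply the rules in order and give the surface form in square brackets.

A Regressive Voicing Assimilation: [hadtati] → [hattati]
B Geminate Reduction: [hattati] → [hatati]
C Final Vowel Raising: no change — [hatati]
D Intervocalic Voicing: [hatati] → [hadadi]
E Final Vowel Deletion: [hadadi] → [hadad]

[hadad]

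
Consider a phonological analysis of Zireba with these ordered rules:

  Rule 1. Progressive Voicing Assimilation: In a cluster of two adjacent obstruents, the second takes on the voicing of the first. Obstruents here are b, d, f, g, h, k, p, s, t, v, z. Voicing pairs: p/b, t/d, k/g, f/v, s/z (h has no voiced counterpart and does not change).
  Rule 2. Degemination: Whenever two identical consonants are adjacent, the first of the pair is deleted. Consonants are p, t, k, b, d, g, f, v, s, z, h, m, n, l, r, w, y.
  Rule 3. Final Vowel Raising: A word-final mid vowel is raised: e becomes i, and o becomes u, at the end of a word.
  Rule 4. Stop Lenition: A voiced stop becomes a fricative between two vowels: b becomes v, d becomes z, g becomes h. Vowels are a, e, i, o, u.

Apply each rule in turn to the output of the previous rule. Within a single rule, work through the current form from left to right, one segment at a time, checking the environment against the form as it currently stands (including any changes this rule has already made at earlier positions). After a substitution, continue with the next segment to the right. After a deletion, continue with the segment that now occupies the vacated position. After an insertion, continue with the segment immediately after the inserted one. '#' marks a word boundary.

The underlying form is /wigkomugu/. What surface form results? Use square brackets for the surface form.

Rule 1 Progressive Voicing Assimilation: [wigkomugu] → [wiggomugu]
Rule 2 Degemination: [wiggomugu] → [wigomugu]
Rule 3 Final Vowel Raising: no change — [wigomugu]
Rule 4 Stop Lenition: [wigomugu] → [wihomuhu]

[wihomuhu]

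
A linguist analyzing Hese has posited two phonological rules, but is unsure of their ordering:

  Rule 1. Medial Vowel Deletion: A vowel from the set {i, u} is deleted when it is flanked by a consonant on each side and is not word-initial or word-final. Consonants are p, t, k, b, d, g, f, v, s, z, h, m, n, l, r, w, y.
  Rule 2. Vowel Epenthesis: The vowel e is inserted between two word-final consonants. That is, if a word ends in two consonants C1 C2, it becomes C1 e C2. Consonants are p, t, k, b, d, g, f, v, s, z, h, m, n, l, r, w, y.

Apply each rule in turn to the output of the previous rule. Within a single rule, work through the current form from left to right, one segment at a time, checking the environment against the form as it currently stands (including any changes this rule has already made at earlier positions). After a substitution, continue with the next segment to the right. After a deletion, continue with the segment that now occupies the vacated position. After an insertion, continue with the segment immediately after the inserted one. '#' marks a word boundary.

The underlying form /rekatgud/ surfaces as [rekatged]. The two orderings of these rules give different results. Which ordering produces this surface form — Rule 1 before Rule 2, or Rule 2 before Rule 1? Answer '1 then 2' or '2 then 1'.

Order 1 then 2:
  1 Medial Vowel Deletion: [rekatgud] → [rekatgd]
  2 Vowel Epenthesis: [rekatgd] → [rekatged]
  result: [rekatged]
Order 2 then 1:
  2 Vowel Epenthesis: no change — [rekatgud]
  1 Medial Vowel Deletion: [rekatgud] → [rekatgd]
  result: [rekatgd]

1 then 2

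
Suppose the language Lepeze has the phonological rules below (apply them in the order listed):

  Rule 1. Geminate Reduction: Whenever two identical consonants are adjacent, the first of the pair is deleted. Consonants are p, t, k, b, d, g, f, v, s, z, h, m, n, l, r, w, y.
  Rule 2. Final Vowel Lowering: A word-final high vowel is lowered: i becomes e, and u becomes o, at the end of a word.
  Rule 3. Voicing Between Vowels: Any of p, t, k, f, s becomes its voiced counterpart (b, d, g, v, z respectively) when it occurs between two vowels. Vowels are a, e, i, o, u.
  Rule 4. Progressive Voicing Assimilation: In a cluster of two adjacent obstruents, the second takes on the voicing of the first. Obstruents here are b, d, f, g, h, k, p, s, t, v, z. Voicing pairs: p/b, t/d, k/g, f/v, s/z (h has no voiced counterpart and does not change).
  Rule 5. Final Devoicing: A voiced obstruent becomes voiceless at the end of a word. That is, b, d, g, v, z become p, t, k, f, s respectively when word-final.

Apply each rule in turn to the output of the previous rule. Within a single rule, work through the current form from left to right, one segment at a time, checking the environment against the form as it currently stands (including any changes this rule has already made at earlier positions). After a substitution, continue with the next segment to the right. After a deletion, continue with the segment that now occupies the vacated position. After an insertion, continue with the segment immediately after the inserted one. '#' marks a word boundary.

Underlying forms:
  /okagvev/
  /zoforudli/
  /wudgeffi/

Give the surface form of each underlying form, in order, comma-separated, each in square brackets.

[ogagvef], [zovorudle], [wudgeve]

/okagvev/:
  Rule 1 Geminate Reduction: no change — [okagvev]
  Rule 2 Final Vowel Lowering: no change — [okagvev]
  Rule 3 Voicing Between Vowels: [okagvev] → [ogagvev]
  Rule 4 Progressive Voicing Assimilation: no change — [ogagvev]
  Rule 5 Final Devoicing: [ogagvev] → [ogagvef]
/zoforudli/:
  Rule 1 Geminate Reduction: no change — [zoforudli]
  Rule 2 Final Vowel Lowering: [zoforudli] → [zoforudle]
  Rule 3 Voicing Between Vowels: [zoforudle] → [zovorudle]
  Rule 4 Progressive Voicing Assimilation: no change — [zovorudle]
  Rule 5 Final Devoicing: no change — [zovorudle]
/wudgeffi/:
  Rule 1 Geminate Reduction: [wudgeffi] → [wudgefi]
  Rule 2 Final Vowel Lowering: [wudgefi] → [wudgefe]
  Rule 3 Voicing Between Vowels: [wudgefe] → [wudgeve]
  Rule 4 Progressive Voicing Assimilation: no change — [wudgeve]
  Rule 5 Final Devoicing: no change — [wudgeve]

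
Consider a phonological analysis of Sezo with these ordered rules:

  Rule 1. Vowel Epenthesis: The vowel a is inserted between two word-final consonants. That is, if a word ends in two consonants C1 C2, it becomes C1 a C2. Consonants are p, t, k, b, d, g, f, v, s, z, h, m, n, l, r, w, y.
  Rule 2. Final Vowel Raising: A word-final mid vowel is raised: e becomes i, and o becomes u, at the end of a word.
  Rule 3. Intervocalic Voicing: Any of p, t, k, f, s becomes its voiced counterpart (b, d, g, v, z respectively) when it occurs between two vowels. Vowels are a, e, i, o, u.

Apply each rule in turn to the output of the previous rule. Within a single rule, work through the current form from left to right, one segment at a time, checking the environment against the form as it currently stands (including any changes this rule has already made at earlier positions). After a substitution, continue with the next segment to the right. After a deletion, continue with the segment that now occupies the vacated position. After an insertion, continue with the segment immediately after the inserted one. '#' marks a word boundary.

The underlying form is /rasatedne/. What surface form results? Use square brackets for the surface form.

Rule 1 Vowel Epenthesis: no change — [rasatedne]
Rule 2 Final Vowel Raising: [rasatedne] → [rasatedni]
Rule 3 Intervocalic Voicing: [rasatedni] → [razadedni]

[razadedni]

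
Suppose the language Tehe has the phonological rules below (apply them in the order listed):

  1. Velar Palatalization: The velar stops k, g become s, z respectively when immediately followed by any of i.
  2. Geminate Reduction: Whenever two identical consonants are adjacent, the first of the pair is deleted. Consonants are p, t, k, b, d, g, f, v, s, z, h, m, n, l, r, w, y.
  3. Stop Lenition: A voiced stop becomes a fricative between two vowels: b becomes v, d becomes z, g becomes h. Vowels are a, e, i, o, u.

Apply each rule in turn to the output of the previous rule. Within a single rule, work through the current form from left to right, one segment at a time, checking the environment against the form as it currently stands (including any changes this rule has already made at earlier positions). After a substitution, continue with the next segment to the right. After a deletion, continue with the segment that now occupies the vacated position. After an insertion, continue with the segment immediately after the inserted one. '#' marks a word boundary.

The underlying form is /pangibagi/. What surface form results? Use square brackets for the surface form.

1 Velar Palatalization: [pangibagi] → [panzibazi]
2 Geminate Reduction: no change — [panzibazi]
3 Stop Lenition: [panzibazi] → [panzivazi]

[panzivazi]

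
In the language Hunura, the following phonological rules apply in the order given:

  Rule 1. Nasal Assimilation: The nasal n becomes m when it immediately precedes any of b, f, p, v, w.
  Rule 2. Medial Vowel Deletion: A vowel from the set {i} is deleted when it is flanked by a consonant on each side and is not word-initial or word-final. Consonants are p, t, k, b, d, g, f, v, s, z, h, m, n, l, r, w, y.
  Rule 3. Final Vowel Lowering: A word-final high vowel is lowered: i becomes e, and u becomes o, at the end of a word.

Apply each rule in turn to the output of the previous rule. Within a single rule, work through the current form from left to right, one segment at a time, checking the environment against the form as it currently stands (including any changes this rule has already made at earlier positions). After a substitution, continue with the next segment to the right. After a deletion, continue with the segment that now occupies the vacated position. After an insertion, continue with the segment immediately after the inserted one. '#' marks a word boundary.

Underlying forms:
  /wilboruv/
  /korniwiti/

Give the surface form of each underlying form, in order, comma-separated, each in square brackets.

/wilboruv/:
  Rule 1 Nasal Assimilation: no change — [wilboruv]
  Rule 2 Medial Vowel Deletion: [wilboruv] → [wlboruv]
  Rule 3 Final Vowel Lowering: no change — [wlboruv]
/korniwiti/:
  Rule 1 Nasal Assimilation: no change — [korniwiti]
  Rule 2 Medial Vowel Deletion: [korniwiti] → [kornwti]
  Rule 3 Final Vowel Lowering: [kornwti] → [kornwte]

[wlboruv], [kornwte]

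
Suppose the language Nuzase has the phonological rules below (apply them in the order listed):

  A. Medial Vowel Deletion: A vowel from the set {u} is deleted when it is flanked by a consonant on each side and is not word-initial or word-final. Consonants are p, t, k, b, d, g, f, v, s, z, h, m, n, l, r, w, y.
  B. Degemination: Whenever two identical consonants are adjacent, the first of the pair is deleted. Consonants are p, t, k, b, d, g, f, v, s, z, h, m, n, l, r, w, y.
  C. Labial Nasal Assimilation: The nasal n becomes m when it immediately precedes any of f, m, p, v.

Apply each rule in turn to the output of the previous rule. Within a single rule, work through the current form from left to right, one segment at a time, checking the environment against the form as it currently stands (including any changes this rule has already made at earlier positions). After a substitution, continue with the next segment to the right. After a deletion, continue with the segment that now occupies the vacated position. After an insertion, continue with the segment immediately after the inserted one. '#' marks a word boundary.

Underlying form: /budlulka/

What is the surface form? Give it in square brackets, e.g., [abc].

A Medial Vowel Deletion: [budlulka] → [bdllka]
B Degemination: [bdllka] → [bdlka]
C Labial Nasal Assimilation: no change — [bdlka]

[bdlka]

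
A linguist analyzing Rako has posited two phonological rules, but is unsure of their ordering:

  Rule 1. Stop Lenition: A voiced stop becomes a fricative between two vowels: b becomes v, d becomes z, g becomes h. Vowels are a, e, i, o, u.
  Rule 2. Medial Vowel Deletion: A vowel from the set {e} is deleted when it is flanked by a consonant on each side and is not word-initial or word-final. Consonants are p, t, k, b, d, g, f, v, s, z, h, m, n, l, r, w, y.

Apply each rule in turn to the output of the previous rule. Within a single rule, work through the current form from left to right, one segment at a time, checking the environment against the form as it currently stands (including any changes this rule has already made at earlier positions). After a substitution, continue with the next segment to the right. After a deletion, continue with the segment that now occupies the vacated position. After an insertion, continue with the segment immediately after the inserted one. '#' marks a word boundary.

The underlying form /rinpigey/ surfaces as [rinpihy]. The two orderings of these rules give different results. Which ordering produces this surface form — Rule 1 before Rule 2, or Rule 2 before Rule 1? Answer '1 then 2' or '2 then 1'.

1 then 2

Order 1 then 2:
  1 Stop Lenition: [rinpigey] → [rinpihey]
  2 Medial Vowel Deletion: [rinpihey] → [rinpihy]
  result: [rinpihy]
Order 2 then 1:
  2 Medial Vowel Deletion: [rinpigey] → [rinpigy]
  1 Stop Lenition: no change — [rinpigy]
  result: [rinpigy]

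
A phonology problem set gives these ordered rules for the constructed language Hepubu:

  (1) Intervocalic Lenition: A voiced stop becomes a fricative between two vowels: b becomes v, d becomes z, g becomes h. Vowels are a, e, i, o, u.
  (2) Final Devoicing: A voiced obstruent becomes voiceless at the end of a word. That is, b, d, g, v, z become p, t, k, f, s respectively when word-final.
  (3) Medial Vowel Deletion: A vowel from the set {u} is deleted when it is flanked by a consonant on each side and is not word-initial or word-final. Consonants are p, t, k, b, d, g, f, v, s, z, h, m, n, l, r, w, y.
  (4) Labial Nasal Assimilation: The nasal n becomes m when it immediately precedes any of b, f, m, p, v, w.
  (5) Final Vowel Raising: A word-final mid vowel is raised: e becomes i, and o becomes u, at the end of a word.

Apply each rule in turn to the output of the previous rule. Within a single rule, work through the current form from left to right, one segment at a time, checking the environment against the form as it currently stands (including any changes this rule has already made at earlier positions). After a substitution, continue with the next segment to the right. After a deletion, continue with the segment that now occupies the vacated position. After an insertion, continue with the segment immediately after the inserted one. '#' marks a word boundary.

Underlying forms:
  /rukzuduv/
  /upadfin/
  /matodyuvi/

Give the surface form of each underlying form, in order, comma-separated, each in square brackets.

[rkzzf], [upadfin], [matodyvi]

/rukzuduv/:
  (1) Intervocalic Lenition: [rukzuduv] → [rukzuzuv]
  (2) Final Devoicing: [rukzuzuv] → [rukzuzuf]
  (3) Medial Vowel Deletion: [rukzuzuf] → [rkzzf]
  (4) Labial Nasal Assimilation: no change — [rkzzf]
  (5) Final Vowel Raising: no change — [rkzzf]
/upadfin/:
  (1) Intervocalic Lenition: no change — [upadfin]
  (2) Final Devoicing: no change — [upadfin]
  (3) Medial Vowel Deletion: no change — [upadfin]
  (4) Labial Nasal Assimilation: no change — [upadfin]
  (5) Final Vowel Raising: no change — [upadfin]
/matodyuvi/:
  (1) Intervocalic Lenition: no change — [matodyuvi]
  (2) Final Devoicing: no change — [matodyuvi]
  (3) Medial Vowel Deletion: [matodyuvi] → [matodyvi]
  (4) Labial Nasal Assimilation: no change — [matodyvi]
  (5) Final Vowel Raising: no change — [matodyvi]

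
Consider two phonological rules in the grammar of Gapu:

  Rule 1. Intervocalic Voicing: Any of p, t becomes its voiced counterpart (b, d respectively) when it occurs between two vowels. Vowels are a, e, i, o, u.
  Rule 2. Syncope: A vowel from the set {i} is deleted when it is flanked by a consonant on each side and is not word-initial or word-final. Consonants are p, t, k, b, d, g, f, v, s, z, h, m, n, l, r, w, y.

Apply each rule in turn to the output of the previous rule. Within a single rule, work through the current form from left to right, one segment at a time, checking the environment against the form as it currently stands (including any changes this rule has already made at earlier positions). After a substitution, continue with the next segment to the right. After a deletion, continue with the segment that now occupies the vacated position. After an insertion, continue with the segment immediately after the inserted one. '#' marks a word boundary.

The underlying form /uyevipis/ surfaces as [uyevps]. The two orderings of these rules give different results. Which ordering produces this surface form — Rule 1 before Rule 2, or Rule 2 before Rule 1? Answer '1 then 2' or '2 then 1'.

2 then 1

Order 1 then 2:
  1 Intervocalic Voicing: [uyevipis] → [uyevibis]
  2 Syncope: [uyevibis] → [uyevbs]
  result: [uyevbs]
Order 2 then 1:
  2 Syncope: [uyevipis] → [uyevps]
  1 Intervocalic Voicing: no change — [uyevps]
  result: [uyevps]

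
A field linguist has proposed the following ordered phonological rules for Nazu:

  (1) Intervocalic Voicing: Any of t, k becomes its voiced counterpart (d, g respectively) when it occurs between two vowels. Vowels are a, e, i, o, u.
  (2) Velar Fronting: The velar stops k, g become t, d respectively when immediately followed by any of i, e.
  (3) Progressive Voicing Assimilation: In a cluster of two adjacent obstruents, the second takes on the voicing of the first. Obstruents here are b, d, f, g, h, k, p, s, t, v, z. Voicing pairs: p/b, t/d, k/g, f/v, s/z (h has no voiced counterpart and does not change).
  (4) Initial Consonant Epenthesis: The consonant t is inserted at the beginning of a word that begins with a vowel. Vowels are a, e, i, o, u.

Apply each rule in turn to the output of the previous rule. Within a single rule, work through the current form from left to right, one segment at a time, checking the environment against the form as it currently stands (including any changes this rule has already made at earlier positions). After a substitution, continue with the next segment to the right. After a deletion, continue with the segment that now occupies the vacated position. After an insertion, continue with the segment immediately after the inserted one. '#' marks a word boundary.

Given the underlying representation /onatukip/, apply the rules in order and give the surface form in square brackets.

(1) Intervocalic Voicing: [onatukip] → [onadugip]
(2) Velar Fronting: [onadugip] → [onadudip]
(3) Progressive Voicing Assimilation: no change — [onadudip]
(4) Initial Consonant Epenthesis: [onadudip] → [tonadudip]

[tonadudip]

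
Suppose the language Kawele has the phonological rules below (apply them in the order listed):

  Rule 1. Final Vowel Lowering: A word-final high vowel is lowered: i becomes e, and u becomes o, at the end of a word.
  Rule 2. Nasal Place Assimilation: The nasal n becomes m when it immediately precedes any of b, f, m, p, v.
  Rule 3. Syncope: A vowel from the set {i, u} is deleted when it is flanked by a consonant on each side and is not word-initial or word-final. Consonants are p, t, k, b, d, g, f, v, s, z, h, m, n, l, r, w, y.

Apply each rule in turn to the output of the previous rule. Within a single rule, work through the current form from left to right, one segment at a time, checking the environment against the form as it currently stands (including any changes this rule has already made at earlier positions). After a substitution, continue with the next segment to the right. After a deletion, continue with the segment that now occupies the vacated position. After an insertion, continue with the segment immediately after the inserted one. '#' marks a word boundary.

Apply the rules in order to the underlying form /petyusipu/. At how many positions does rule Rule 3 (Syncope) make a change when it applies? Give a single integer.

Rule 1 Final Vowel Lowering: [petyusipu] → [petyusipo]
Rule 2 Nasal Place Assimilation: no change — [petyusipo]
Rule 3 Syncope: [petyusipo] → [petyspo]
Rule Rule 3 changed 2 position(s).

2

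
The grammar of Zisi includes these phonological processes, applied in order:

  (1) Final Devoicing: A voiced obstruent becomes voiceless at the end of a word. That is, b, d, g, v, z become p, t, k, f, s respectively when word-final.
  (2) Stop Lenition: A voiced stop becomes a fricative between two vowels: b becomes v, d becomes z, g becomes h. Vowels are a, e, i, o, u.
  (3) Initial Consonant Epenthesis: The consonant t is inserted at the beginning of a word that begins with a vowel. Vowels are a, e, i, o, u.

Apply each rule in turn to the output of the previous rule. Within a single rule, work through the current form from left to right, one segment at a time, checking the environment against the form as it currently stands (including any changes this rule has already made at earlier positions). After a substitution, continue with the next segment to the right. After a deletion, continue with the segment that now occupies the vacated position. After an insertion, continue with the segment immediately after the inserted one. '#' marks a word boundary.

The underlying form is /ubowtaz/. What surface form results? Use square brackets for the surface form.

[tuvowtas]

(1) Final Devoicing: [ubowtaz] → [ubowtas]
(2) Stop Lenition: [ubowtas] → [uvowtas]
(3) Initial Consonant Epenthesis: [uvowtas] → [tuvowtas]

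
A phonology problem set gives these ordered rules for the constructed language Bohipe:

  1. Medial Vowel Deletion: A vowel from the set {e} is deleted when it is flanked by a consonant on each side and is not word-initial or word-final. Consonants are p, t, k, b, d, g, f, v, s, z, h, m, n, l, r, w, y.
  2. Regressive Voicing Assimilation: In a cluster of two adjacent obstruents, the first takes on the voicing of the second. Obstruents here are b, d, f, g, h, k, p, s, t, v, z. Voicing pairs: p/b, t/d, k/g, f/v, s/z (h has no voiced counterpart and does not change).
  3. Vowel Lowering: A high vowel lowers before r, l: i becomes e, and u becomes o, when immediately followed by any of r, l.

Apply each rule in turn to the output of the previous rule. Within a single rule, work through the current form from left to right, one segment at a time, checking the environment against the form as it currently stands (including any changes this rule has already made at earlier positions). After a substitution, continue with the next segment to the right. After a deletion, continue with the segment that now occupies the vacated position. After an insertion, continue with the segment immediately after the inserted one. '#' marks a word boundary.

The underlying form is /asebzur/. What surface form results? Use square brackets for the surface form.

1 Medial Vowel Deletion: [asebzur] → [asbzur]
2 Regressive Voicing Assimilation: [asbzur] → [azbzur]
3 Vowel Lowering: [azbzur] → [azbzor]

[azbzor]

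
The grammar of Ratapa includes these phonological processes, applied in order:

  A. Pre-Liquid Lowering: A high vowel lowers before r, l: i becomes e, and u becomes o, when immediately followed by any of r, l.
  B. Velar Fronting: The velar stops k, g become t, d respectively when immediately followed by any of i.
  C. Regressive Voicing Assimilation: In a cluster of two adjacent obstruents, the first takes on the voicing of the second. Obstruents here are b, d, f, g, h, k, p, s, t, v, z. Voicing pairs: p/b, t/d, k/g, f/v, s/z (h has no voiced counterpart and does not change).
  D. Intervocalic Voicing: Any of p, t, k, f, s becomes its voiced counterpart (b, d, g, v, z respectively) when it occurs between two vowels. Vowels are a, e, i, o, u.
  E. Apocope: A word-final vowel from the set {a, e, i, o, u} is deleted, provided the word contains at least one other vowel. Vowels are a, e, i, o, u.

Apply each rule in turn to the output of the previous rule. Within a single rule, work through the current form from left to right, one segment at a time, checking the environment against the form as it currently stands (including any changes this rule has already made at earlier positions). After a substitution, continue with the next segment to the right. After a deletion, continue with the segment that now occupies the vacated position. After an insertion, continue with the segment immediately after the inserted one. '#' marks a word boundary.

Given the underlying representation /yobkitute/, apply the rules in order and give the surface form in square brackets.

[yoptidud]

A Pre-Liquid Lowering: no change — [yobkitute]
B Velar Fronting: [yobkitute] → [yobtitute]
C Regressive Voicing Assimilation: [yobtitute] → [yoptitute]
D Intervocalic Voicing: [yoptitute] → [yoptidude]
E Apocope: [yoptidude] → [yoptidud]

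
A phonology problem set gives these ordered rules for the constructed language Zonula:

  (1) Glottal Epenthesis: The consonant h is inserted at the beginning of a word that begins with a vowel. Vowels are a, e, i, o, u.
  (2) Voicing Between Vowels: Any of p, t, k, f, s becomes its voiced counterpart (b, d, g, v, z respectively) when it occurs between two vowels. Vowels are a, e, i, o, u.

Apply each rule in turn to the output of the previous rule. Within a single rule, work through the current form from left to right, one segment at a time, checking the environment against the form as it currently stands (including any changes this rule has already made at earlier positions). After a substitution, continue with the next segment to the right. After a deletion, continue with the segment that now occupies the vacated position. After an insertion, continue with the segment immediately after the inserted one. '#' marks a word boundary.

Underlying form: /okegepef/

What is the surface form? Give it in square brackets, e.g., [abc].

(1) Glottal Epenthesis: [okegepef] → [hokegepef]
(2) Voicing Between Vowels: [hokegepef] → [hogegebef]

[hogegebef]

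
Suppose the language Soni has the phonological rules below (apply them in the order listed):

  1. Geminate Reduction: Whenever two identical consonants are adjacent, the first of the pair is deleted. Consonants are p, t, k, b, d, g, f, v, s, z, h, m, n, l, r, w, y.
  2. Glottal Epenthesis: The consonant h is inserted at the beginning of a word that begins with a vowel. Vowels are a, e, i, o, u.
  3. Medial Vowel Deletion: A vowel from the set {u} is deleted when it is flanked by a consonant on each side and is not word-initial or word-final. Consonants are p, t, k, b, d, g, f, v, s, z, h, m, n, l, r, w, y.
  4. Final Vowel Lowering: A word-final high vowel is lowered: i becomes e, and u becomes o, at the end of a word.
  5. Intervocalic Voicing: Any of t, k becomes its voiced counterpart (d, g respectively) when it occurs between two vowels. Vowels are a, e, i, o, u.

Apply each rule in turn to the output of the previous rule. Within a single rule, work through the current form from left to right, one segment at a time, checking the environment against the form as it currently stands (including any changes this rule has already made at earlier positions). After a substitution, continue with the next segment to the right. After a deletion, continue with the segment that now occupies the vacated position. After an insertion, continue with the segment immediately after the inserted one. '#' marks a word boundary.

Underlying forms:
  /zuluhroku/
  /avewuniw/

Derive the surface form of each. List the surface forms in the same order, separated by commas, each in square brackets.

[zlhrogo], [havewniw]

/zuluhroku/:
  1 Geminate Reduction: no change — [zuluhroku]
  2 Glottal Epenthesis: no change — [zuluhroku]
  3 Medial Vowel Deletion: [zuluhroku] → [zlhroku]
  4 Final Vowel Lowering: [zlhroku] → [zlhroko]
  5 Intervocalic Voicing: [zlhroko] → [zlhrogo]
/avewuniw/:
  1 Geminate Reduction: no change — [avewuniw]
  2 Glottal Epenthesis: [avewuniw] → [havewuniw]
  3 Medial Vowel Deletion: [havewuniw] → [havewniw]
  4 Final Vowel Lowering: no change — [havewniw]
  5 Intervocalic Voicing: no change — [havewniw]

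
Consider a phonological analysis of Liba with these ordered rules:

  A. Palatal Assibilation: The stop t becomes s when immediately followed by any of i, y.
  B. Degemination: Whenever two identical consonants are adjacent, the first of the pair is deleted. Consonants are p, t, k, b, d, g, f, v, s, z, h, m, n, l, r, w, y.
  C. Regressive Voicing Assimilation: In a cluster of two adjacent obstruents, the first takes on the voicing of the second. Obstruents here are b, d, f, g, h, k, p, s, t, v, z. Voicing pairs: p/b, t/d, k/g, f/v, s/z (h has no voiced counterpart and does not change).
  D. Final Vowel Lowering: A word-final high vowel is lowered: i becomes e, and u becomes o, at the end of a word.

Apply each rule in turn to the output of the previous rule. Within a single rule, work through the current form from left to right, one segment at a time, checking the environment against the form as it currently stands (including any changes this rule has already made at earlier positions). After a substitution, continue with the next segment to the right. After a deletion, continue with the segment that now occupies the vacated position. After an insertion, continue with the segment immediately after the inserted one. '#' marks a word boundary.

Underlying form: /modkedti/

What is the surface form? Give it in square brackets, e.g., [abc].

[motketse]

A Palatal Assibilation: [modkedti] → [modkedsi]
B Degemination: no change — [modkedsi]
C Regressive Voicing Assimilation: [modkedsi] → [motketsi]
D Final Vowel Lowering: [motketsi] → [motketse]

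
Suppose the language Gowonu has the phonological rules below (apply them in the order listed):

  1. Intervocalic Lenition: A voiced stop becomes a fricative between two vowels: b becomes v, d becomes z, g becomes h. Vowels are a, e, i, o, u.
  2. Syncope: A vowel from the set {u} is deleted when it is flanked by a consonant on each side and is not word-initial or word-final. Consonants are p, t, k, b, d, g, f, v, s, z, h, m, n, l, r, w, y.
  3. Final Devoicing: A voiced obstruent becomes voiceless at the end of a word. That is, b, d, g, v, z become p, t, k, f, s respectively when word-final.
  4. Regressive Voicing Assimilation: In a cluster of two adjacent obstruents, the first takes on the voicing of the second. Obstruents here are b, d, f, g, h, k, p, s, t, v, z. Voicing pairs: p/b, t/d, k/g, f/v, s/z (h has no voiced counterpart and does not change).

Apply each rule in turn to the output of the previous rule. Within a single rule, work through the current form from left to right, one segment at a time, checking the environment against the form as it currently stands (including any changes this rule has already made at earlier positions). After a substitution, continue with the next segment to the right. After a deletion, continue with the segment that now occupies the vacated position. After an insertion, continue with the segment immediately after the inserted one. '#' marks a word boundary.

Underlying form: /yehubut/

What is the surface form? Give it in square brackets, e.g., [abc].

1 Intervocalic Lenition: [yehubut] → [yehuvut]
2 Syncope: [yehuvut] → [yehvt]
3 Final Devoicing: no change — [yehvt]
4 Regressive Voicing Assimilation: [yehvt] → [yehft]

[yehft]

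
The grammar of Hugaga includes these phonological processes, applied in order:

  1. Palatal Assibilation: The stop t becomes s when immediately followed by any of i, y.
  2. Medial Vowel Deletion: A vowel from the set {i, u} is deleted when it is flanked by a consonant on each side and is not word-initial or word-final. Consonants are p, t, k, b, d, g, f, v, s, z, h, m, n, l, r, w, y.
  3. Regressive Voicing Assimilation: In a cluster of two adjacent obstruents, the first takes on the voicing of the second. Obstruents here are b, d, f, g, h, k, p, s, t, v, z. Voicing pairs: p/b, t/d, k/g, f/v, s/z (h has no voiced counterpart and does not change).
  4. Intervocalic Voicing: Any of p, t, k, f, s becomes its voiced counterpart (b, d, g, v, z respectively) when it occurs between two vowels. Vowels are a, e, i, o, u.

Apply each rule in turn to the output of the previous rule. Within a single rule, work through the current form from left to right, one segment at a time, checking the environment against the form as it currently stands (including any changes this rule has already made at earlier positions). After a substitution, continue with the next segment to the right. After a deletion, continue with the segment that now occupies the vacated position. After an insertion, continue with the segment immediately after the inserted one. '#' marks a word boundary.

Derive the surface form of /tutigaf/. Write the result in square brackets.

1 Palatal Assibilation: [tutigaf] → [tusigaf]
2 Medial Vowel Deletion: [tusigaf] → [tsgaf]
3 Regressive Voicing Assimilation: [tsgaf] → [tzgaf]
4 Intervocalic Voicing: no change — [tzgaf]

[tzgaf]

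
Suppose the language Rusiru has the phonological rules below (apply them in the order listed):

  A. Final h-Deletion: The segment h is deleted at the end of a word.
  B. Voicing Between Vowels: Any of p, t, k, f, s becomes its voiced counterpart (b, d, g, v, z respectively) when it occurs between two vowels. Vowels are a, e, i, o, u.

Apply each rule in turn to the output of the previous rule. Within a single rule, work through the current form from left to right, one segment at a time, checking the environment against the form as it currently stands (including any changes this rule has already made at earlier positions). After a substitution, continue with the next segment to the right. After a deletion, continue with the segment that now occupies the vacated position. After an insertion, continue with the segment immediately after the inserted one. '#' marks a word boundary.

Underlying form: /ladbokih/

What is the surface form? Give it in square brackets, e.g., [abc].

A Final h-Deletion: [ladbokih] → [ladboki]
B Voicing Between Vowels: [ladboki] → [ladbogi]

[ladbogi]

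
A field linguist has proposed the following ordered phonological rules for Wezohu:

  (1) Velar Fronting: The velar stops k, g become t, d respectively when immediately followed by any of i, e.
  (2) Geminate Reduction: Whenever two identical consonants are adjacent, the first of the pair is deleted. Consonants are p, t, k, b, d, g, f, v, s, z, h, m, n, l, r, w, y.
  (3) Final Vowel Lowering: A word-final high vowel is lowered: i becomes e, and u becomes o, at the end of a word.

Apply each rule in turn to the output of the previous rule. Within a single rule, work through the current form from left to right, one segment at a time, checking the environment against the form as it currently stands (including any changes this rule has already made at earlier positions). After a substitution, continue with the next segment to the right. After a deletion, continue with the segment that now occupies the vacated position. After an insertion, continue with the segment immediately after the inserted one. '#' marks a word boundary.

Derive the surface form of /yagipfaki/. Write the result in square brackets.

[yadipfate]

(1) Velar Fronting: [yagipfaki] → [yadipfati]
(2) Geminate Reduction: no change — [yadipfati]
(3) Final Vowel Lowering: [yadipfati] → [yadipfate]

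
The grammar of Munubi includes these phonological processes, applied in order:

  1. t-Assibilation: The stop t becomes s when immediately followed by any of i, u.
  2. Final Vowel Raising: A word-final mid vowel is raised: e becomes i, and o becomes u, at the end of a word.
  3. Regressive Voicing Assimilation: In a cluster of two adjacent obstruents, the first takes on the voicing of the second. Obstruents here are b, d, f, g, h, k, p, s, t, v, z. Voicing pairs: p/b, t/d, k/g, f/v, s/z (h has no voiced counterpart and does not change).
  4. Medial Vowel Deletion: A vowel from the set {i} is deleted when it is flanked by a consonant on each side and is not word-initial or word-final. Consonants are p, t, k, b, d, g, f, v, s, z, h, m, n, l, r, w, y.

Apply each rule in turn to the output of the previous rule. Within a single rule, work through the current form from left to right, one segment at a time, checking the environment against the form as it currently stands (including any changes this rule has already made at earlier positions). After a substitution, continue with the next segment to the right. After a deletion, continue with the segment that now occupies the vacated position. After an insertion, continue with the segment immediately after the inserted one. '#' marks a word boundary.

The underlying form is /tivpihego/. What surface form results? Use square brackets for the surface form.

[sfphegu]

1 t-Assibilation: [tivpihego] → [sivpihego]
2 Final Vowel Raising: [sivpihego] → [sivpihegu]
3 Regressive Voicing Assimilation: [sivpihegu] → [sifpihegu]
4 Medial Vowel Deletion: [sifpihegu] → [sfphegu]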